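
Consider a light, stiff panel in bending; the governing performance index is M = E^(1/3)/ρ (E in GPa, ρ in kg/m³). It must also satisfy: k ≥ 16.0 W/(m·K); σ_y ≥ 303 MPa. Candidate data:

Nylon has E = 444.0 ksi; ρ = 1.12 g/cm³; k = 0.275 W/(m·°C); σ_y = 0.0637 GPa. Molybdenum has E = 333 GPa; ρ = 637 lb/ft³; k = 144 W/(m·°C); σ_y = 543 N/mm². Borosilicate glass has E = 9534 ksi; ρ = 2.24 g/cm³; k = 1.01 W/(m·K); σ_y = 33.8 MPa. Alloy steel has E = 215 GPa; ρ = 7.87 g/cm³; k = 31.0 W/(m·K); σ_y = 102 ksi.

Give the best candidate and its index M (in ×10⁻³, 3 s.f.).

alloy steel, M = 0.761×10⁻³

Screen on constraints: k ≥ 16.0 W/(m·K); σ_y ≥ 303 MPa. Survivors: molybdenum, alloy steel.
After converting to SI:
  molybdenum: E = 333.0 GPa, ρ = 10200 kg/m³
  alloy steel: E = 215.0 GPa, ρ = 7870 kg/m³
  alloy steel: M = 0.761×10⁻³
  molybdenum: M = 0.679×10⁻³
The maximum is for alloy steel.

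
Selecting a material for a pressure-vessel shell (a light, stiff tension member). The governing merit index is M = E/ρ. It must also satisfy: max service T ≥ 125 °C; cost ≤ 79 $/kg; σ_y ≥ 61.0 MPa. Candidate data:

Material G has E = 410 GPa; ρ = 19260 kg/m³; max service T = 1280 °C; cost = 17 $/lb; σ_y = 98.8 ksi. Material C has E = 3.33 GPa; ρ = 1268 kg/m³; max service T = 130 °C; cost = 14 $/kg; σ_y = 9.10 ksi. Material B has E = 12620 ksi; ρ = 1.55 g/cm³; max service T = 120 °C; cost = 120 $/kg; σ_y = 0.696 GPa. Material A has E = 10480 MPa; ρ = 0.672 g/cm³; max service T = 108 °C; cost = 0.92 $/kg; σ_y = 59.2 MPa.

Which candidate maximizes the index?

Screen on constraints: max service T ≥ 125 °C; cost ≤ 79 $/kg; σ_y ≥ 61.0 MPa. Survivors: material G, material C.
In SI units:
  material G: E = 410.0 GPa, ρ = 19260 kg/m³
  material C: E = 3.330 GPa, ρ = 1268 kg/m³
  material G: M = 21.3 MN·m/kg
  material C: M = 2.63 MN·m/kg
Material G ranks first.

material G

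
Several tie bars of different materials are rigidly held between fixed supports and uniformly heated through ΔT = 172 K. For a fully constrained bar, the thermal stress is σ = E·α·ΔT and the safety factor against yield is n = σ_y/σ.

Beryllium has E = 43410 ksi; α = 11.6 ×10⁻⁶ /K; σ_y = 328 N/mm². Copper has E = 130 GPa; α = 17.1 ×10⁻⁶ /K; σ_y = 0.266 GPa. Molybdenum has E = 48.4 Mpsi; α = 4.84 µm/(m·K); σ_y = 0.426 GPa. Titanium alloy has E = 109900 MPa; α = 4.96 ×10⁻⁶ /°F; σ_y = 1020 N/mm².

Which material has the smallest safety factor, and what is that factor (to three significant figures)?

In consistent units (E in GPa, α in ×10⁻⁶/K, σ_y in MPa):
  beryllium: E = 299.3, α = 11.6, σ_y = 328.0 → σ = 597 MPa, n = 0.549
  copper: E = 130.0, α = 17.1, σ_y = 266.0 → σ = 382 MPa, n = 0.696
  molybdenum: E = 333.7, α = 4.84, σ_y = 426.0 → σ = 278 MPa, n = 1.53
  titanium alloy: E = 109.9, α = 8.93, σ_y = 1020 → σ = 169 MPa, n = 6.04
Beryllium has the lowest safety factor, n = 0.549.

beryllium, n = 0.549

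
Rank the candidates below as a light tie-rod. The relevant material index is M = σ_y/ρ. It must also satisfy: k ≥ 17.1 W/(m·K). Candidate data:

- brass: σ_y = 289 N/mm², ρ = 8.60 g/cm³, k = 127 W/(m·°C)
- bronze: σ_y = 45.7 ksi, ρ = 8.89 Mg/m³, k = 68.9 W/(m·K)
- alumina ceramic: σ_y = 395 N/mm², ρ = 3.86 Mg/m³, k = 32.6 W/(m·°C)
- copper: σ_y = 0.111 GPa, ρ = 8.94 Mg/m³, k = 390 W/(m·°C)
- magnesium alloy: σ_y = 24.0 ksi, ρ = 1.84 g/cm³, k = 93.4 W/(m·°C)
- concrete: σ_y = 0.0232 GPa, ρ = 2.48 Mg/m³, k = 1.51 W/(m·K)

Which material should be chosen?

alumina ceramic

Screen on constraints: k ≥ 17.1 W/(m·K). Survivors: brass, bronze, alumina ceramic, copper, magnesium alloy.
In SI units:
  brass: σ_y = 289.0 MPa, ρ = 8600 kg/m³
  bronze: σ_y = 315.1 MPa, ρ = 8890 kg/m³
  alumina ceramic: σ_y = 395.0 MPa, ρ = 3860 kg/m³
  copper: σ_y = 111.0 MPa, ρ = 8940 kg/m³
  magnesium alloy: σ_y = 165.5 MPa, ρ = 1840 kg/m³
  alumina ceramic: M = 102 kN·m/kg
  magnesium alloy: M = 89.9 kN·m/kg
  bronze: M = 35.4 kN·m/kg
  brass: M = 33.6 kN·m/kg
  copper: M = 12.4 kN·m/kg
Alumina ceramic has the largest M.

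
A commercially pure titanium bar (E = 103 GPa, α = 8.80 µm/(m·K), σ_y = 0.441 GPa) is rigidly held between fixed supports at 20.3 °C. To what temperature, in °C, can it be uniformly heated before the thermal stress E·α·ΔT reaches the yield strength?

σ_y = 0.441 GPa = 441.0 MPa.
E·α·ΔT = 441.0 MPa ⇒ ΔT = 441.0 / (103.0×10³ × 8.80×10⁻⁶) = 486.5 K.
T = 20.3 + 486.5 = 506.8 °C.

507 °C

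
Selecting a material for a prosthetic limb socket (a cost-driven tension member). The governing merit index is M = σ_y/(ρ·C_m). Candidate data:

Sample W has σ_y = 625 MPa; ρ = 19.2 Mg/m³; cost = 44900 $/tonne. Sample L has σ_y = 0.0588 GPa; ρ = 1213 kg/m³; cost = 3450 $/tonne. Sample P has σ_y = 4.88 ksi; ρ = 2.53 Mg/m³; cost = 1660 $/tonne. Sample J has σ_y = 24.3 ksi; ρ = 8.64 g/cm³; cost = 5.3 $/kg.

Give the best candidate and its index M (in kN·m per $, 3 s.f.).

sample L, M = 14.1 kN·m per $

Putting every candidate on a common basis:
  sample W: σ_y = 625.0 MPa, ρ = 19200 kg/m³, cost = 44.90 $/kg
  sample L: σ_y = 58.80 MPa, ρ = 1213 kg/m³, cost = 3.450 $/kg
  sample P: σ_y = 33.65 MPa, ρ = 2530 kg/m³, cost = 1.660 $/kg
  sample J: σ_y = 167.5 MPa, ρ = 8640 kg/m³, cost = 5.300 $/kg
  sample L: M = 14.1 kN·m per $
  sample P: M = 8.01 kN·m per $
  sample J: M = 3.66 kN·m per $
  sample W: M = 0.725 kN·m per $
Highest index: sample L.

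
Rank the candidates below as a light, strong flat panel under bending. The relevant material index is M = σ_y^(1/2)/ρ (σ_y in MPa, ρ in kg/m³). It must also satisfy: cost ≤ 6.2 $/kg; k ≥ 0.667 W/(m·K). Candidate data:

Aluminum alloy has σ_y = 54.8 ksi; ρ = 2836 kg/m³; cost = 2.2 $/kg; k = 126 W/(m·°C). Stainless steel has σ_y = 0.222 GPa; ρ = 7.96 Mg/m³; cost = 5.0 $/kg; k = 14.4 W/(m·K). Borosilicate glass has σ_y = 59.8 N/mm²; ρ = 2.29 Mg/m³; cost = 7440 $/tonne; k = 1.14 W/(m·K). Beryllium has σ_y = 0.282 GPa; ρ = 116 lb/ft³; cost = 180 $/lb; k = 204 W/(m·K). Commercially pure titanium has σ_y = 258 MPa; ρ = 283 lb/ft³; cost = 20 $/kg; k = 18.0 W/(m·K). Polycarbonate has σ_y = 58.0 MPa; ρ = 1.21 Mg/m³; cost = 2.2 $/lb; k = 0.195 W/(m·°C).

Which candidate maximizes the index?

Screen on constraints: cost ≤ 6.2 $/kg; k ≥ 0.667 W/(m·K). Survivors: aluminum alloy, stainless steel.
Normalizing units and computing the index:
  aluminum alloy: σ_y = 377.8 MPa, ρ = 2836 kg/m³
  stainless steel: σ_y = 222.0 MPa, ρ = 7960 kg/m³
  aluminum alloy: M = 6.85×10⁻³
  stainless steel: M = 1.87×10⁻³
The maximum is for aluminum alloy.

aluminum alloy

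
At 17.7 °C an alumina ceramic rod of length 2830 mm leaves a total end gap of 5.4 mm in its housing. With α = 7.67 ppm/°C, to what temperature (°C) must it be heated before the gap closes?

α·L₀·ΔT = 5.4 mm ⇒ ΔT = 5.4 / (7.67×10⁻⁶ × 2830.0) = 248.8 K.
T = 17.7 + 248.8 = 266.5 °C.

266 °C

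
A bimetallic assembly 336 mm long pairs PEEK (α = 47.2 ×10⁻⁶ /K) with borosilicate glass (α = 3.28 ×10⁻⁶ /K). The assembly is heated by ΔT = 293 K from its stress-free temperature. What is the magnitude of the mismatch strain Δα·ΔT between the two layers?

Δα = |47.2 − 3.28|×10⁻⁶/K = 43.9×10⁻⁶/K.
Mismatch strain = Δα·ΔT = 43.9×10⁻⁶ × 293.0 = 0.0129.

0.0129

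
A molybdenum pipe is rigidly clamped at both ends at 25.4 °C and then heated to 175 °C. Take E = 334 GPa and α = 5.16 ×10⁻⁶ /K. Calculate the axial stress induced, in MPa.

258 MPa

ΔT = 149.6 K. Constrained thermal stress σ = E·α·ΔT = 334.0×10³ MPa × 5.16×10⁻⁶ × 149.6 = 258 MPa (compressive).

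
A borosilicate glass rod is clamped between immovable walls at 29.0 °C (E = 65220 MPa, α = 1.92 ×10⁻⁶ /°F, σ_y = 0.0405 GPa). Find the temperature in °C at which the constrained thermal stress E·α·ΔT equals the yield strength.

E = 65220 MPa = 65.22 GPa.
α = 1.92×10⁻⁶/°F × 9/5 = 3.46×10⁻⁶/K.
σ_y = 0.0405 GPa = 40.50 MPa.
E·α·ΔT = 40.50 MPa ⇒ ΔT = 40.50 / (65.22×10³ × 3.46×10⁻⁶) = 179.7 K.
T = 29.0 + 179.7 = 208.7 °C.

209 °C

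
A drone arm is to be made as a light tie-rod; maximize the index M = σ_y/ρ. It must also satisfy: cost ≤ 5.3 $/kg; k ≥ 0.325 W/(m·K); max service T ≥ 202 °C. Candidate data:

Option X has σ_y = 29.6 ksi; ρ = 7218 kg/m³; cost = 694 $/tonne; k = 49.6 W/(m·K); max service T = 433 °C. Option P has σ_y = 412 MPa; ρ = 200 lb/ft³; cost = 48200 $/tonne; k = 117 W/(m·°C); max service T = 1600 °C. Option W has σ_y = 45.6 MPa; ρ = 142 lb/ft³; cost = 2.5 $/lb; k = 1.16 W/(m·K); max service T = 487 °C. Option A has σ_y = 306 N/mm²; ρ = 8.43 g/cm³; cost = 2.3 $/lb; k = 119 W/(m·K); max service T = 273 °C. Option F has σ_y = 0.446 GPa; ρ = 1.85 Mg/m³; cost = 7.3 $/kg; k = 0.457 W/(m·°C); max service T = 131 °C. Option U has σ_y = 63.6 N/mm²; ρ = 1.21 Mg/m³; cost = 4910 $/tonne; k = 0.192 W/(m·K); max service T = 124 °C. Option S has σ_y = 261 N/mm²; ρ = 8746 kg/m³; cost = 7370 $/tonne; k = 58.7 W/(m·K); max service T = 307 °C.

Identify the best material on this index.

option A

Screen on constraints: cost ≤ 5.3 $/kg; k ≥ 0.325 W/(m·K); max service T ≥ 202 °C. Survivors: option X, option A.
Convert each candidate to consistent units, then evaluate M:
  option X: σ_y = 204.1 MPa, ρ = 7218 kg/m³
  option A: σ_y = 306.0 MPa, ρ = 8430 kg/m³
  option A: M = 36.3 kN·m/kg
  option X: M = 28.3 kN·m/kg
Highest index: option A.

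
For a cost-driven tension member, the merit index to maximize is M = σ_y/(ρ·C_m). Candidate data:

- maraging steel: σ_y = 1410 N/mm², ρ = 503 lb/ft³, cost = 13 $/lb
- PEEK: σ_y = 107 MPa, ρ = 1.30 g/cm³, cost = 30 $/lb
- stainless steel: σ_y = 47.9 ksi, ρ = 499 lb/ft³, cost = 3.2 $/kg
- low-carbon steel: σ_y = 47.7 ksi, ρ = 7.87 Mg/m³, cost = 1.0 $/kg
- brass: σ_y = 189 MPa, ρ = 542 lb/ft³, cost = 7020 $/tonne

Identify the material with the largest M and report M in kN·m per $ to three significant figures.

Putting every candidate on a common basis:
  maraging steel: σ_y = 1410 MPa, ρ = 8057 kg/m³, cost = 28.66 $/kg
  PEEK: σ_y = 107.0 MPa, ρ = 1300 kg/m³, cost = 66.14 $/kg
  stainless steel: σ_y = 330.3 MPa, ρ = 7993 kg/m³, cost = 3.200 $/kg
  low-carbon steel: σ_y = 328.9 MPa, ρ = 7870 kg/m³, cost = 1.000 $/kg
  brass: σ_y = 189.0 MPa, ρ = 8682 kg/m³, cost = 7.020 $/kg
  low-carbon steel: M = 41.8 kN·m per $
  stainless steel: M = 12.9 kN·m per $
  maraging steel: M = 6.11 kN·m per $
  brass: M = 3.10 kN·m per $
  PEEK: M = 1.24 kN·m per $
Highest index: low-carbon steel.

low-carbon steel, M = 41.8 kN·m per $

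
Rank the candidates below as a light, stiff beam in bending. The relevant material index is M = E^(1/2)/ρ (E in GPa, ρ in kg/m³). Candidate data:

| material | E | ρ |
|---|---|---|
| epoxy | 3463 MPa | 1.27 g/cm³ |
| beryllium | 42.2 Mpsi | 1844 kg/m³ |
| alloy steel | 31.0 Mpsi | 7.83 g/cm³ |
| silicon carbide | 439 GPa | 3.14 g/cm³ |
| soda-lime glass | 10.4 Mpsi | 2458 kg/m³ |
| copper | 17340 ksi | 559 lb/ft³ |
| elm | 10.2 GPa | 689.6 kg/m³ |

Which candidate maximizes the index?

beryllium

In SI units:
  epoxy: E = 3.463 GPa, ρ = 1270 kg/m³
  beryllium: E = 291.0 GPa, ρ = 1844 kg/m³
  alloy steel: E = 213.7 GPa, ρ = 7830 kg/m³
  silicon carbide: E = 439.0 GPa, ρ = 3140 kg/m³
  soda-lime glass: E = 71.71 GPa, ρ = 2458 kg/m³
  copper: E = 119.6 GPa, ρ = 8954 kg/m³
  elm: E = 10.20 GPa, ρ = 689.6 kg/m³
  beryllium: M = 9.25×10⁻³
  silicon carbide: M = 6.67×10⁻³
  elm: M = 4.63×10⁻³
  soda-lime glass: M = 3.45×10⁻³
  alloy steel: M = 1.87×10⁻³
  epoxy: M = 1.47×10⁻³
  copper: M = 1.22×10⁻³
Beryllium ranks first.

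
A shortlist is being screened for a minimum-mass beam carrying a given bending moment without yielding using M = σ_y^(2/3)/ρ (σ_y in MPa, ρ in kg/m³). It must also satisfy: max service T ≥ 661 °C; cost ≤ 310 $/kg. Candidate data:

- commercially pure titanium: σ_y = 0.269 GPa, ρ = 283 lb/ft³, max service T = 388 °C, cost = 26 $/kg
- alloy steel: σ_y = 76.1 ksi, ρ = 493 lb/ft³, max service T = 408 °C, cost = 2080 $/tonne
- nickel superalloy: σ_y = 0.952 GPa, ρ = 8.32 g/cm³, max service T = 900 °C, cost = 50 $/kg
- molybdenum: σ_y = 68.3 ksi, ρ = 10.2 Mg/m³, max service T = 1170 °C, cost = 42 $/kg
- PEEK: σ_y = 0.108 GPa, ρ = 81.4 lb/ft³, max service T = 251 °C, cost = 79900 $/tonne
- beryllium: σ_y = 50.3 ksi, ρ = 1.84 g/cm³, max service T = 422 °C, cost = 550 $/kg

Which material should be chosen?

nickel superalloy

Screen on constraints: max service T ≥ 661 °C; cost ≤ 310 $/kg. Survivors: nickel superalloy, molybdenum.
Convert each candidate to consistent units, then evaluate M:
  nickel superalloy: σ_y = 952.0 MPa, ρ = 8320 kg/m³
  molybdenum: σ_y = 470.9 MPa, ρ = 10200 kg/m³
  nickel superalloy: M = 11.6×10⁻³
  molybdenum: M = 5.93×10⁻³
Nickel superalloy ranks first.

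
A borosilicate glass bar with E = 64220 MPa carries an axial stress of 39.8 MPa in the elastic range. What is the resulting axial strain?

6.20×10⁻⁴

E = 64220 MPa = 64.22 GPa = 64220 MPa.
ε = σ/E = 39.8 / 64220 = 6.20×10⁻⁴.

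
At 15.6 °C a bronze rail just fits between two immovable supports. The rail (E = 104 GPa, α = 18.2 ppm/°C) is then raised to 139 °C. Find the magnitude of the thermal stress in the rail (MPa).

234 MPa

ΔT = 123.4 K. Constrained thermal stress σ = E·α·ΔT = 104.0×10³ MPa × 18.2×10⁻⁶ × 123.4 = 234 MPa (compressive).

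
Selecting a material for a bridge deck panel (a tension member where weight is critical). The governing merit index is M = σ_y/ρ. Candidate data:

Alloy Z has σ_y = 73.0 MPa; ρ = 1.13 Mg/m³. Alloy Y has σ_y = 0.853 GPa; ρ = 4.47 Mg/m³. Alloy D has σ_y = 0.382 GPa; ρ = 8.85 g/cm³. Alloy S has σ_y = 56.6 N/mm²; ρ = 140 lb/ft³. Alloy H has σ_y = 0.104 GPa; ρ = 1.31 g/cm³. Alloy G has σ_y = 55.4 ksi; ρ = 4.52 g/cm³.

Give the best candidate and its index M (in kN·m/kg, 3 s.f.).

In SI units:
  alloy Z: σ_y = 73.00 MPa, ρ = 1130 kg/m³
  alloy Y: σ_y = 853.0 MPa, ρ = 4470 kg/m³
  alloy D: σ_y = 382.0 MPa, ρ = 8850 kg/m³
  alloy S: σ_y = 56.60 MPa, ρ = 2243 kg/m³
  alloy H: σ_y = 104.0 MPa, ρ = 1310 kg/m³
  alloy G: σ_y = 382.0 MPa, ρ = 4520 kg/m³
  alloy Y: M = 191 kN·m/kg
  alloy G: M = 84.5 kN·m/kg
  alloy H: M = 79.4 kN·m/kg
  alloy Z: M = 64.6 kN·m/kg
  alloy D: M = 43.2 kN·m/kg
  alloy S: M = 25.2 kN·m/kg
Alloy Y has the largest M.

alloy Y, M = 191 kN·m/kg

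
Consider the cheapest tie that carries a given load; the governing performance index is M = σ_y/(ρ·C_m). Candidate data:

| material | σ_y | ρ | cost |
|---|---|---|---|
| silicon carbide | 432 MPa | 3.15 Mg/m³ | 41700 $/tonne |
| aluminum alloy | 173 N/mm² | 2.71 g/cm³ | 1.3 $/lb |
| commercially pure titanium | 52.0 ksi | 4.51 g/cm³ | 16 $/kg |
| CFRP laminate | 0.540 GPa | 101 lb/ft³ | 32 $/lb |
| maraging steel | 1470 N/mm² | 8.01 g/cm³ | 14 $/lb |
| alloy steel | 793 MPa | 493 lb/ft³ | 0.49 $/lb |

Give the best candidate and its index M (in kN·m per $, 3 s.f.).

In SI units:
  silicon carbide: σ_y = 432.0 MPa, ρ = 3150 kg/m³, cost = 41.70 $/kg
  aluminum alloy: σ_y = 173.0 MPa, ρ = 2710 kg/m³, cost = 2.866 $/kg
  commercially pure titanium: σ_y = 358.5 MPa, ρ = 4510 kg/m³, cost = 16.00 $/kg
  CFRP laminate: σ_y = 540.0 MPa, ρ = 1618 kg/m³, cost = 70.55 $/kg
  maraging steel: σ_y = 1470 MPa, ρ = 8010 kg/m³, cost = 30.86 $/kg
  alloy steel: σ_y = 793.0 MPa, ρ = 7897 kg/m³, cost = 1.080 $/kg
  alloy steel: M = 93.0 kN·m per $
  aluminum alloy: M = 22.3 kN·m per $
  maraging steel: M = 5.95 kN·m per $
  commercially pure titanium: M = 4.97 kN·m per $
  CFRP laminate: M = 4.73 kN·m per $
  silicon carbide: M = 3.29 kN·m per $
Alloy steel ranks first.

alloy steel, M = 93.0 kN·m per $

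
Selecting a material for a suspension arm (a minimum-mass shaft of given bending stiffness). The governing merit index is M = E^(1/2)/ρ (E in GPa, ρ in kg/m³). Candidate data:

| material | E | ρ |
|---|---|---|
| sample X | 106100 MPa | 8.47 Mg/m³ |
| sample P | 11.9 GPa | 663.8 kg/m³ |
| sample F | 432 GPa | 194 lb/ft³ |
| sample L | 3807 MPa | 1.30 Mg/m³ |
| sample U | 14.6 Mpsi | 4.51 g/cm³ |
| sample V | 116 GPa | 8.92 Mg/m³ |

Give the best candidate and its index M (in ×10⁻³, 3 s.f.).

sample F, M = 6.69×10⁻³

Normalizing units and computing the index:
  sample X: E = 106.1 GPa, ρ = 8470 kg/m³
  sample P: E = 11.90 GPa, ρ = 663.8 kg/m³
  sample F: E = 432.0 GPa, ρ = 3108 kg/m³
  sample L: E = 3.807 GPa, ρ = 1300 kg/m³
  sample U: E = 100.7 GPa, ρ = 4510 kg/m³
  sample V: E = 116.0 GPa, ρ = 8920 kg/m³
  sample F: M = 6.69×10⁻³
  sample P: M = 5.20×10⁻³
  sample U: M = 2.22×10⁻³
  sample L: M = 1.50×10⁻³
  sample X: M = 1.22×10⁻³
  sample V: M = 1.21×10⁻³
The maximum is for sample F.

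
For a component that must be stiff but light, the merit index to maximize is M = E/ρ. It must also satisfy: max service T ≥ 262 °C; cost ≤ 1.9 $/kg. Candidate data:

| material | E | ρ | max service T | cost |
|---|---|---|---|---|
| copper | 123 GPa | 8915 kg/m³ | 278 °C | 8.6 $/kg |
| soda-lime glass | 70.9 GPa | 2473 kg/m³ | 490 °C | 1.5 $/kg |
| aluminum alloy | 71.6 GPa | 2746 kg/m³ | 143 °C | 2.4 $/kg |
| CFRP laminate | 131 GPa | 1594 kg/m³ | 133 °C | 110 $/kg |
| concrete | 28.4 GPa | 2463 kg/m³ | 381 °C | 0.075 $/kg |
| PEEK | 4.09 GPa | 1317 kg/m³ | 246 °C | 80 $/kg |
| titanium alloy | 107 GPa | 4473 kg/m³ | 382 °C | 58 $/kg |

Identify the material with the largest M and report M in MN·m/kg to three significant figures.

soda-lime glass, M = 28.7 MN·m/kg

Screen on constraints: max service T ≥ 262 °C; cost ≤ 1.9 $/kg. Survivors: soda-lime glass, concrete.
Computing M directly (units already consistent):
  soda-lime glass: M = 28.7 MN·m/kg
  concrete: M = 11.5 MN·m/kg
Soda-lime glass ranks first.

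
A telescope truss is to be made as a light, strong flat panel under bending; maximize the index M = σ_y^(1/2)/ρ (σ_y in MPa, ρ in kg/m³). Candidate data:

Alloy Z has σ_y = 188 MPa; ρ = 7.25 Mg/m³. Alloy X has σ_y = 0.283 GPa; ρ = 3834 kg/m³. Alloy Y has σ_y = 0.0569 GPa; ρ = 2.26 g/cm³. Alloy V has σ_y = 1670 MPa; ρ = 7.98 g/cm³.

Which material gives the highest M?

alloy V

Convert each candidate to consistent units, then evaluate M:
  alloy Z: σ_y = 188.0 MPa, ρ = 7250 kg/m³
  alloy X: σ_y = 283.0 MPa, ρ = 3834 kg/m³
  alloy Y: σ_y = 56.90 MPa, ρ = 2260 kg/m³
  alloy V: σ_y = 1670 MPa, ρ = 7980 kg/m³
  alloy V: M = 5.12×10⁻³
  alloy X: M = 4.39×10⁻³
  alloy Y: M = 3.34×10⁻³
  alloy Z: M = 1.89×10⁻³
Alloy V has the largest M.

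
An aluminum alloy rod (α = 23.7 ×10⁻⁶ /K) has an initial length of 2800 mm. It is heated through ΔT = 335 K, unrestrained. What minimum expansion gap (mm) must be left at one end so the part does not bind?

22.2 mm

ΔL = α·L₀·ΔT = 23.7×10⁻⁶ × 2800 mm × 335.0 K = 22.2 mm.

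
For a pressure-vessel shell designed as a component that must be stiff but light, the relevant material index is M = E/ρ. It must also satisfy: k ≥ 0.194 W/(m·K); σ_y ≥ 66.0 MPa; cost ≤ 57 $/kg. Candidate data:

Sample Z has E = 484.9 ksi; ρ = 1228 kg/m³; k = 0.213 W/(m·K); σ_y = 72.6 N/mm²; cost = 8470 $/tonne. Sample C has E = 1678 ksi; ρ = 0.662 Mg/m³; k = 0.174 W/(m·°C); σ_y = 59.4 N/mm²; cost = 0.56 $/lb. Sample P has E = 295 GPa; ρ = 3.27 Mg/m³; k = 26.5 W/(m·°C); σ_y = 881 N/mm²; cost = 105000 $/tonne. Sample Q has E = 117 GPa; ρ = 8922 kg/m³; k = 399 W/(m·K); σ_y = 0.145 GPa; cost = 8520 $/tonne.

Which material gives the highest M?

Screen on constraints: k ≥ 0.194 W/(m·K); σ_y ≥ 66.0 MPa; cost ≤ 57 $/kg. Survivors: sample Z, sample Q.
Normalizing units and computing the index:
  sample Z: E = 3.343 GPa, ρ = 1228 kg/m³
  sample Q: E = 117.0 GPa, ρ = 8922 kg/m³
  sample Q: M = 13.1 MN·m/kg
  sample Z: M = 2.72 MN·m/kg
Highest index: sample Q.

sample Q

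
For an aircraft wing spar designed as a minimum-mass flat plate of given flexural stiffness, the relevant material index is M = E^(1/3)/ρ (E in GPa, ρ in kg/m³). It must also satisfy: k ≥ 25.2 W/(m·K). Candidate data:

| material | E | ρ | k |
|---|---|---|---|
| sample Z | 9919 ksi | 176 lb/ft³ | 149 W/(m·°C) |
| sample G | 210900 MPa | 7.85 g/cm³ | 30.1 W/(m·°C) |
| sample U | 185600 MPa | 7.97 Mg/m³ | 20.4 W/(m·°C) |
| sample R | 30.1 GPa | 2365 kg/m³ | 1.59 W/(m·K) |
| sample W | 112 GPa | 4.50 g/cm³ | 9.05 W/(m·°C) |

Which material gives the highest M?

sample Z

Screen on constraints: k ≥ 25.2 W/(m·K). Survivors: sample Z, sample G.
After converting to SI:
  sample Z: E = 68.39 GPa, ρ = 2819 kg/m³
  sample G: E = 210.9 GPa, ρ = 7850 kg/m³
  sample Z: M = 1.45×10⁻³
  sample G: M = 0.758×10⁻³
Sample Z has the largest M.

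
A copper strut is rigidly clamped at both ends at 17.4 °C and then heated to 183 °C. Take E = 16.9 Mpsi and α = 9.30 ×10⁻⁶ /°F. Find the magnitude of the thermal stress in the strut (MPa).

323 MPa

E = 16.9 Mpsi = 116.5 GPa.
α = 9.30×10⁻⁶/°F × 9/5 = 16.7×10⁻⁶/K.
ΔT = 165.6 K. Constrained thermal stress σ = E·α·ΔT = 116.5×10³ MPa × 16.7×10⁻⁶ × 165.6 = 323 MPa (compressive).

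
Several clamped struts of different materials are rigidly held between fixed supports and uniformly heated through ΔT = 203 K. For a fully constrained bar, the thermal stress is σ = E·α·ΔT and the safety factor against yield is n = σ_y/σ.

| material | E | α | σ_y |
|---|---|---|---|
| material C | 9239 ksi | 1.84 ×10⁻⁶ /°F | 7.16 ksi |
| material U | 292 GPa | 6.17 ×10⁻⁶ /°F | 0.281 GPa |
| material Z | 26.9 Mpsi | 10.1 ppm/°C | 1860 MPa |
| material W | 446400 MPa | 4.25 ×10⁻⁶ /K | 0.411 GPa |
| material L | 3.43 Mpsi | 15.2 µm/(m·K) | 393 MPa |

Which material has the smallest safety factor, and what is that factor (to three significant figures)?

Converting E to GPa, α to ×10⁻⁶/K, σ_y to MPa, then σ and n for each:
  material C: E = 63.70, α = 3.31, σ_y = 49.37 → σ = 42.8 MPa, n = 1.15
  material U: E = 292.0, α = 11.1, σ_y = 281.0 → σ = 658 MPa, n = 0.427
  material Z: E = 185.5, α = 10.1, σ_y = 1860 → σ = 380 MPa, n = 4.89
  material W: E = 446.4, α = 4.25, σ_y = 411.0 → σ = 385 MPa, n = 1.07
  material L: E = 23.65, α = 15.2, σ_y = 393.0 → σ = 73.0 MPa, n = 5.39
Material U has the lowest safety factor, n = 0.427.

material U, n = 0.427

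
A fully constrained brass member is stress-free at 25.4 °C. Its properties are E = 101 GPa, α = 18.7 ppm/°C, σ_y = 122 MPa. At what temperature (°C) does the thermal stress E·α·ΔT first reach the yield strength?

E·α·ΔT = 122.0 MPa ⇒ ΔT = 122.0 / (101.0×10³ × 18.7×10⁻⁶) = 64.59 K.
T = 25.4 + 64.59 = 89.99 °C.

90.0 °C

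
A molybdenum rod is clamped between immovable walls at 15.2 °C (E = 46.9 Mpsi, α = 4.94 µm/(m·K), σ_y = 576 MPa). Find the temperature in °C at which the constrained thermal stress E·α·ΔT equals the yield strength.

376 °C

E = 46.9 Mpsi = 323.4 GPa.
E·α·ΔT = 576.0 MPa ⇒ ΔT = 576.0 / (323.4×10³ × 4.94×10⁻⁶) = 360.6 K.
T = 15.2 + 360.6 = 375.8 °C.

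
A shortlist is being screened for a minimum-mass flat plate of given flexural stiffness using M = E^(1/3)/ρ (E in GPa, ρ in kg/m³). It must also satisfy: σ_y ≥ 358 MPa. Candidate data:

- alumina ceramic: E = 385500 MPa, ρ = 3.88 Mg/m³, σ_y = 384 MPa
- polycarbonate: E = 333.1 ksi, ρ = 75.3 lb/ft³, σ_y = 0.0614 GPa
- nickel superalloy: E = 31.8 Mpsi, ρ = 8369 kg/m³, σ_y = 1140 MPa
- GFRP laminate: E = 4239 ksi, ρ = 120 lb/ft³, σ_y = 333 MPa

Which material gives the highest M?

Screen on constraints: σ_y ≥ 358 MPa. Survivors: alumina ceramic, nickel superalloy.
Putting every candidate on a common basis:
  alumina ceramic: E = 385.5 GPa, ρ = 3880 kg/m³
  nickel superalloy: E = 219.3 GPa, ρ = 8369 kg/m³
  alumina ceramic: M = 1.88×10⁻³
  nickel superalloy: M = 0.721×10⁻³
Alumina ceramic has the largest M.

alumina ceramic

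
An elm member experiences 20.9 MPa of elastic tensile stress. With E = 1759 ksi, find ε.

1.72×10⁻³

E = 1759 ksi = 12.13 GPa = 12130 MPa.
ε = σ/E = 20.9 / 12130 = 1.72×10⁻³.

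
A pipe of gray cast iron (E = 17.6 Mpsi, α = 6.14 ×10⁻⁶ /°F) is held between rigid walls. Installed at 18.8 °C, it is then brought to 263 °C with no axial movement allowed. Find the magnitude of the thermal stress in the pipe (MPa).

E = 17.6 Mpsi = 121.3 GPa.
α = 6.14×10⁻⁶/°F × 9/5 = 11.1×10⁻⁶/K.
ΔT = 244.2 K. Constrained thermal stress σ = E·α·ΔT = 121.3×10³ MPa × 11.1×10⁻⁶ × 244.2 = 328 MPa (compressive).

328 MPa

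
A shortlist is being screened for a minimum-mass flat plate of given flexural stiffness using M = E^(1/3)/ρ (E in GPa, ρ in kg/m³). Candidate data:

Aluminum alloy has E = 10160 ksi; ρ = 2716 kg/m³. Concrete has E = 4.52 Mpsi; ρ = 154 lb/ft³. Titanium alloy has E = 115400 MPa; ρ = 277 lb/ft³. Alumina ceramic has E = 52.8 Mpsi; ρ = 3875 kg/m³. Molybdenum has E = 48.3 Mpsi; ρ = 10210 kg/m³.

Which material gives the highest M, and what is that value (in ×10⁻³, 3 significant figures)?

After converting to SI:
  aluminum alloy: E = 70.05 GPa, ρ = 2716 kg/m³
  concrete: E = 31.16 GPa, ρ = 2467 kg/m³
  titanium alloy: E = 115.4 GPa, ρ = 4437 kg/m³
  alumina ceramic: E = 364.0 GPa, ρ = 3875 kg/m³
  molybdenum: E = 333.0 GPa, ρ = 10210 kg/m³
  alumina ceramic: M = 1.84×10⁻³
  aluminum alloy: M = 1.52×10⁻³
  concrete: M = 1.28×10⁻³
  titanium alloy: M = 1.10×10⁻³
  molybdenum: M = 0.679×10⁻³
Alumina ceramic ranks first.

alumina ceramic, M = 1.84×10⁻³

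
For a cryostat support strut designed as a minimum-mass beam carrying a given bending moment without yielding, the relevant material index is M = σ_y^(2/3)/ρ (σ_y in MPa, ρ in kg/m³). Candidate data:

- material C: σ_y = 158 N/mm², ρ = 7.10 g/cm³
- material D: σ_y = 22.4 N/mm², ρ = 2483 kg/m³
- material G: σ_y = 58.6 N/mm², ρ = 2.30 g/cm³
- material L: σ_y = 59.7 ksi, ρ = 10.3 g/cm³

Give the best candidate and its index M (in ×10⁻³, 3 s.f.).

Putting every candidate on a common basis:
  material C: σ_y = 158.0 MPa, ρ = 7100 kg/m³
  material D: σ_y = 22.40 MPa, ρ = 2483 kg/m³
  material G: σ_y = 58.60 MPa, ρ = 2300 kg/m³
  material L: σ_y = 411.6 MPa, ρ = 10300 kg/m³
  material G: M = 6.56×10⁻³
  material L: M = 5.37×10⁻³
  material C: M = 4.12×10⁻³
  material D: M = 3.20×10⁻³
Highest index: material G.

material G, M = 6.56×10⁻³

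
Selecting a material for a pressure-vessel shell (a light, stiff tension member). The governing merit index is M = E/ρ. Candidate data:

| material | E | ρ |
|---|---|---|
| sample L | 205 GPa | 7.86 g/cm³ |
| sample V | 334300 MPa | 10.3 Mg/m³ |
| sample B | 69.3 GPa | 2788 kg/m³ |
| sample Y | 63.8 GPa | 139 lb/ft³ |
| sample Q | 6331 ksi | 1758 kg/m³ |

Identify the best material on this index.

After converting to SI:
  sample L: E = 205.0 GPa, ρ = 7860 kg/m³
  sample V: E = 334.3 GPa, ρ = 10300 kg/m³
  sample B: E = 69.30 GPa, ρ = 2788 kg/m³
  sample Y: E = 63.80 GPa, ρ = 2227 kg/m³
  sample Q: E = 43.65 GPa, ρ = 1758 kg/m³
  sample V: M = 32.5 MN·m/kg
  sample Y: M = 28.7 MN·m/kg
  sample L: M = 26.1 MN·m/kg
  sample B: M = 24.9 MN·m/kg
  sample Q: M = 24.8 MN·m/kg
Sample V ranks first.

sample V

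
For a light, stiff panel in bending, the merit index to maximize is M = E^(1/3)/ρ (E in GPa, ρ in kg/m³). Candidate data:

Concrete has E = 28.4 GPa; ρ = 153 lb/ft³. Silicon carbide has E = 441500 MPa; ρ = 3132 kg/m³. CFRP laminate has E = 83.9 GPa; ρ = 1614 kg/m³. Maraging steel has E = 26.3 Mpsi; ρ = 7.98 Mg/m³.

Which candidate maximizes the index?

CFRP laminate

After converting to SI:
  concrete: E = 28.40 GPa, ρ = 2451 kg/m³
  silicon carbide: E = 441.5 GPa, ρ = 3132 kg/m³
  CFRP laminate: E = 83.90 GPa, ρ = 1614 kg/m³
  maraging steel: E = 181.3 GPa, ρ = 7980 kg/m³
  CFRP laminate: M = 2.71×10⁻³
  silicon carbide: M = 2.43×10⁻³
  concrete: M = 1.24×10⁻³
  maraging steel: M = 0.709×10⁻³
The maximum is for CFRP laminate.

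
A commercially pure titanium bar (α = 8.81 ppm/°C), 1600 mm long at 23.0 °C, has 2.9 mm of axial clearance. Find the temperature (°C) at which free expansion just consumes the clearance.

229 °C

α·L₀·ΔT = 2.9 mm ⇒ ΔT = 2.9 / (8.81×10⁻⁶ × 1600.0) = 205.7 K.
T = 23.0 + 205.7 = 228.7 °C.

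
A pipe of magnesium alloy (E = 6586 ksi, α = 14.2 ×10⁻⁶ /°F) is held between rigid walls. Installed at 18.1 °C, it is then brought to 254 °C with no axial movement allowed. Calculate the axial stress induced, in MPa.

E = 6586 ksi = 45.41 GPa.
α = 14.2×10⁻⁶/°F × 9/5 = 25.6×10⁻⁶/K.
ΔT = 235.9 K. Constrained thermal stress σ = E·α·ΔT = 45.41×10³ MPa × 25.6×10⁻⁶ × 235.9 = 274 MPa (compressive).

274 MPa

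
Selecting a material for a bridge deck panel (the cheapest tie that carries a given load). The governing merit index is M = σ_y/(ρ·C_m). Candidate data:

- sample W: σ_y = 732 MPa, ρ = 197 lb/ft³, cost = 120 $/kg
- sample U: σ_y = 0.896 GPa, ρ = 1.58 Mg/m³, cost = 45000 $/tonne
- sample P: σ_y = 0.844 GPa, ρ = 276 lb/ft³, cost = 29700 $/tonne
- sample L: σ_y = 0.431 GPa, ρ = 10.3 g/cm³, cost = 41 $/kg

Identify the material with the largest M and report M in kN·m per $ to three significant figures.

Convert each candidate to consistent units, then evaluate M:
  sample W: σ_y = 732.0 MPa, ρ = 3156 kg/m³, cost = 120.0 $/kg
  sample U: σ_y = 896.0 MPa, ρ = 1580 kg/m³, cost = 45.00 $/kg
  sample P: σ_y = 844.0 MPa, ρ = 4421 kg/m³, cost = 29.70 $/kg
  sample L: σ_y = 431.0 MPa, ρ = 10300 kg/m³, cost = 41.00 $/kg
  sample U: M = 12.6 kN·m per $
  sample P: M = 6.43 kN·m per $
  sample W: M = 1.93 kN·m per $
  sample L: M = 1.02 kN·m per $
The maximum is for sample U.

sample U, M = 12.6 kN·m per $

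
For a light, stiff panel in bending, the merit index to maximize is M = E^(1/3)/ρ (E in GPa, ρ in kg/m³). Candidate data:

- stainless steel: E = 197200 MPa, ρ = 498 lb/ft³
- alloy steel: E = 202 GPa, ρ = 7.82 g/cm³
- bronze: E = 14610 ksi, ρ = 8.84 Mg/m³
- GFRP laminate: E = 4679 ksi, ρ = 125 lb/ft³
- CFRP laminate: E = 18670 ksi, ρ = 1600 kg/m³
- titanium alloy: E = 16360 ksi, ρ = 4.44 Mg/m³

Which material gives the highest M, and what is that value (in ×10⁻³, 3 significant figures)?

Putting every candidate on a common basis:
  stainless steel: E = 197.2 GPa, ρ = 7977 kg/m³
  alloy steel: E = 202.0 GPa, ρ = 7820 kg/m³
  bronze: E = 100.7 GPa, ρ = 8840 kg/m³
  GFRP laminate: E = 32.26 GPa, ρ = 2002 kg/m³
  CFRP laminate: E = 128.7 GPa, ρ = 1600 kg/m³
  titanium alloy: E = 112.8 GPa, ρ = 4440 kg/m³
  CFRP laminate: M = 3.16×10⁻³
  GFRP laminate: M = 1.59×10⁻³
  titanium alloy: M = 1.09×10⁻³
  alloy steel: M = 0.750×10⁻³
  stainless steel: M = 0.730×10⁻³
  bronze: M = 0.526×10⁻³
CFRP laminate has the largest M.

CFRP laminate, M = 3.16×10⁻³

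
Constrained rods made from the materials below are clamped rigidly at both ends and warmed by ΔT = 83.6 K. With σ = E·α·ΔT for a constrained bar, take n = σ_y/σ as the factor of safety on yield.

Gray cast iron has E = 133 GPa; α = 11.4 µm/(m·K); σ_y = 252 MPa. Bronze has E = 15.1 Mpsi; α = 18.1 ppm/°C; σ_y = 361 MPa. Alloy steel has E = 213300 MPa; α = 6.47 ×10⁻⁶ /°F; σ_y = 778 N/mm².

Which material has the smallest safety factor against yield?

With everything in SI (GPa, ×10⁻⁶/K, MPa):
  gray cast iron: E = 133.0, α = 11.4, σ_y = 252.0 → σ = 127 MPa, n = 1.99
  bronze: E = 104.1, α = 18.1, σ_y = 361.0 → σ = 158 MPa, n = 2.29
  alloy steel: E = 213.3, α = 11.6, σ_y = 778.0 → σ = 208 MPa, n = 3.75
The minimum is gray cast iron at n = 1.99.

gray cast iron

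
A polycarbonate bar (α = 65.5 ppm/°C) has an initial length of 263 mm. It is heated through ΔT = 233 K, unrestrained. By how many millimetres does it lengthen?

ΔL = α·L₀·ΔT = 65.5×10⁻⁶ × 263 mm × 233.0 K = 4.01 mm.

4.01 mm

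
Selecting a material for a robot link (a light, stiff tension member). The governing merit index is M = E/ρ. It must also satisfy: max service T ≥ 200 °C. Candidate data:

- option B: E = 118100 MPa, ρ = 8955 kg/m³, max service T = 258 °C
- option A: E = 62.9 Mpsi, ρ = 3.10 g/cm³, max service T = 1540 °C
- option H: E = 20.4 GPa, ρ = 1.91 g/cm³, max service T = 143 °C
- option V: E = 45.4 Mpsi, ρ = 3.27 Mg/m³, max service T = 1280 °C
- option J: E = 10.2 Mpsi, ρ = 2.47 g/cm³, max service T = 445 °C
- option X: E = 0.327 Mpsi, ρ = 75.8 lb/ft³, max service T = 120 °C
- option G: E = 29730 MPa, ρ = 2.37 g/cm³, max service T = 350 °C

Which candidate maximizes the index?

option A

Screen on constraints: max service T ≥ 200 °C. Survivors: option B, option A, option V, option J, option G.
Normalizing units and computing the index:
  option B: E = 118.1 GPa, ρ = 8955 kg/m³
  option A: E = 433.7 GPa, ρ = 3100 kg/m³
  option V: E = 313.0 GPa, ρ = 3270 kg/m³
  option J: E = 70.33 GPa, ρ = 2470 kg/m³
  option G: E = 29.73 GPa, ρ = 2370 kg/m³
  option A: M = 140 MN·m/kg
  option V: M = 95.7 MN·m/kg
  option J: M = 28.5 MN·m/kg
  option B: M = 13.2 MN·m/kg
  option G: M = 12.5 MN·m/kg
The maximum is for option A.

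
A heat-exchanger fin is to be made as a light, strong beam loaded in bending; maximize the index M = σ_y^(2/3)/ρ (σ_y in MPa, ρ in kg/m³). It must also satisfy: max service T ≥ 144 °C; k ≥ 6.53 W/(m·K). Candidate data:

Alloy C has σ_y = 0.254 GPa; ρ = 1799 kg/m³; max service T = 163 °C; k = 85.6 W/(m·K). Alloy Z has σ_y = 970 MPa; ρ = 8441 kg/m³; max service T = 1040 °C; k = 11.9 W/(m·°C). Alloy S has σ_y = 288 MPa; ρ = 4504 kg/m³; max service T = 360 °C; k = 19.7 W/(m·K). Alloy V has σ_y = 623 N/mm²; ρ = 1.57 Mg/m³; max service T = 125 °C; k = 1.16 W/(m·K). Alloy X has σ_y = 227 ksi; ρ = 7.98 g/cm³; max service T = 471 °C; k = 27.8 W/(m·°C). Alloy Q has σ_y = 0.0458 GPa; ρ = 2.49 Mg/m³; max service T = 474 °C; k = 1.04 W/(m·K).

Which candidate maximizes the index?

Screen on constraints: max service T ≥ 144 °C; k ≥ 6.53 W/(m·K). Survivors: alloy C, alloy Z, alloy S, alloy X.
Normalizing units and computing the index:
  alloy C: σ_y = 254.0 MPa, ρ = 1799 kg/m³
  alloy Z: σ_y = 970.0 MPa, ρ = 8441 kg/m³
  alloy S: σ_y = 288.0 MPa, ρ = 4504 kg/m³
  alloy X: σ_y = 1565 MPa, ρ = 7980 kg/m³
  alloy C: M = 22.3×10⁻³
  alloy X: M = 16.9×10⁻³
  alloy Z: M = 11.6×10⁻³
  alloy S: M = 9.68×10⁻³
The maximum is for alloy C.

alloy C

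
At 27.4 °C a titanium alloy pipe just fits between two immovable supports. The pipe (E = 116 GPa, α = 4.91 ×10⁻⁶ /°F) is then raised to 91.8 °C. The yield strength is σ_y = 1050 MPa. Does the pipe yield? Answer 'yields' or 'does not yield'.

does not yield

α = 4.91×10⁻⁶/°F × 9/5 = 8.84×10⁻⁶/K.
ΔT = 64.40 K. Constrained thermal stress σ = E·α·ΔT = 116.0×10³ MPa × 8.84×10⁻⁶ × 64.40 = 66.0 MPa (compressive).
Compare to σ_y = 1050 MPa: σ < σ_y, so it does not yield.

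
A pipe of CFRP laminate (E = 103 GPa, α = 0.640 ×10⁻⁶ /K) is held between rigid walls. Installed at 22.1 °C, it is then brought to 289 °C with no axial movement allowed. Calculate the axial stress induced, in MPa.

17.6 MPa

ΔT = 266.9 K. Constrained thermal stress σ = E·α·ΔT = 103.0×10³ MPa × 0.640×10⁻⁶ × 266.9 = 17.6 MPa (compressive).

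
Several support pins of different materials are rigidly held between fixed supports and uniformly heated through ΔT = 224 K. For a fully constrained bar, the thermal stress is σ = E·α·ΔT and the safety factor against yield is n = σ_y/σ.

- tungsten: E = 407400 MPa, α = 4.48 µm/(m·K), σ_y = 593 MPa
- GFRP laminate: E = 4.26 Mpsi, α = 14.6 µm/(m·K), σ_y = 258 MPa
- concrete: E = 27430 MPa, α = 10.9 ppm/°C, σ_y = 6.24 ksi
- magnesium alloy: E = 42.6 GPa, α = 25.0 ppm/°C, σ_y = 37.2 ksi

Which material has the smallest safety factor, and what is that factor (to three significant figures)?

concrete, n = 0.642

With everything in SI (GPa, ×10⁻⁶/K, MPa):
  tungsten: E = 407.4, α = 4.48, σ_y = 593.0 → σ = 409 MPa, n = 1.45
  GFRP laminate: E = 29.37, α = 14.6, σ_y = 258.0 → σ = 96.1 MPa, n = 2.69
  concrete: E = 27.43, α = 10.9, σ_y = 43.02 → σ = 67.0 MPa, n = 0.642
  magnesium alloy: E = 42.60, α = 25.0, σ_y = 256.5 → σ = 239 MPa, n = 1.08
The minimum is concrete at n = 0.642.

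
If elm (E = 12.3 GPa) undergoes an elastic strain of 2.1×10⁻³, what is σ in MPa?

σ = E·ε = 12300 MPa × 2.1×10⁻³ = 25.8 MPa.

25.8 MPa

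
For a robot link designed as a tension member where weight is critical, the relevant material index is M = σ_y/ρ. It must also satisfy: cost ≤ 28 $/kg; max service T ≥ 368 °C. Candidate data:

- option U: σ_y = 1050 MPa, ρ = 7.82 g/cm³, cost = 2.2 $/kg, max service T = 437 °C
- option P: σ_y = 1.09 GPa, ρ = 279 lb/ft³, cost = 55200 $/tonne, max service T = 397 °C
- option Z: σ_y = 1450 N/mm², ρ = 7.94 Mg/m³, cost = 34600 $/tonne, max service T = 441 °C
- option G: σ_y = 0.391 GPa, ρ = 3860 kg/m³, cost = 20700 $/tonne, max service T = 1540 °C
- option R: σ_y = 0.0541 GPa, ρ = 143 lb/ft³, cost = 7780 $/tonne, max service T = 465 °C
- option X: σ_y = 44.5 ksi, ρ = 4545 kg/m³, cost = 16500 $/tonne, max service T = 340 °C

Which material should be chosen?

option U

Screen on constraints: cost ≤ 28 $/kg; max service T ≥ 368 °C. Survivors: option U, option G, option R.
Convert each candidate to consistent units, then evaluate M:
  option U: σ_y = 1050 MPa, ρ = 7820 kg/m³
  option G: σ_y = 391.0 MPa, ρ = 3860 kg/m³
  option R: σ_y = 54.10 MPa, ρ = 2291 kg/m³
  option U: M = 134 kN·m/kg
  option G: M = 101 kN·m/kg
  option R: M = 23.6 kN·m/kg
Highest index: option U.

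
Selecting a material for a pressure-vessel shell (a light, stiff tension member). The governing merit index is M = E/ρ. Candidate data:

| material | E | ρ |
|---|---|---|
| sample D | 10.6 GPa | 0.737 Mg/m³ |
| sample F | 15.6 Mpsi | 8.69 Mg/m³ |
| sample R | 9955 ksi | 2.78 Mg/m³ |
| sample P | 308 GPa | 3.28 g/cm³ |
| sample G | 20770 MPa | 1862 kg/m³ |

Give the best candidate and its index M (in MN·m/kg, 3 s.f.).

sample P, M = 93.9 MN·m/kg

In SI units:
  sample D: E = 10.60 GPa, ρ = 737.0 kg/m³
  sample F: E = 107.6 GPa, ρ = 8690 kg/m³
  sample R: E = 68.64 GPa, ρ = 2780 kg/m³
  sample P: E = 308.0 GPa, ρ = 3280 kg/m³
  sample G: E = 20.77 GPa, ρ = 1862 kg/m³
  sample P: M = 93.9 MN·m/kg
  sample R: M = 24.7 MN·m/kg
  sample D: M = 14.4 MN·m/kg
  sample F: M = 12.4 MN·m/kg
  sample G: M = 11.2 MN·m/kg
Highest index: sample P.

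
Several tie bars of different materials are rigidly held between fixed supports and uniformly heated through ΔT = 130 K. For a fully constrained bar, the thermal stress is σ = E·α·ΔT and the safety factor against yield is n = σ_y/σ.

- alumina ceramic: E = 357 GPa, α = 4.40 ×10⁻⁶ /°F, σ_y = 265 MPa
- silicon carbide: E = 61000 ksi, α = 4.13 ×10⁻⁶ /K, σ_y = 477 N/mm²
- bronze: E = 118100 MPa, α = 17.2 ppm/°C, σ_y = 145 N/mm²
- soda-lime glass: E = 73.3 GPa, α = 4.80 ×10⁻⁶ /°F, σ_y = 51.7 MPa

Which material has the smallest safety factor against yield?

Converting E to GPa, α to ×10⁻⁶/K, σ_y to MPa, then σ and n for each:
  alumina ceramic: E = 357.0, α = 7.92, σ_y = 265.0 → σ = 368 MPa, n = 0.721
  silicon carbide: E = 420.6, α = 4.13, σ_y = 477.0 → σ = 226 MPa, n = 2.11
  bronze: E = 118.1, α = 17.2, σ_y = 145.0 → σ = 264 MPa, n = 0.549
  soda-lime glass: E = 73.30, α = 8.64, σ_y = 51.70 → σ = 82.3 MPa, n = 0.628
Smallest n: bronze with n = 0.549.

bronze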